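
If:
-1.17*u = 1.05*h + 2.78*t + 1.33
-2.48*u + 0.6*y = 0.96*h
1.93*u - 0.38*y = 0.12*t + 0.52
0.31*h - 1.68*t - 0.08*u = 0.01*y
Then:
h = -0.85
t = -0.15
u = -0.03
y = -1.48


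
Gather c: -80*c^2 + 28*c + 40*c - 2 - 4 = -80*c^2 + 68*c - 6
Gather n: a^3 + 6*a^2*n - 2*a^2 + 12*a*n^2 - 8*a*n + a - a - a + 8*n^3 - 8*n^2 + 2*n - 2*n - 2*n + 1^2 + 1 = a^3 - 2*a^2 - a + 8*n^3 + n^2*(12*a - 8) + n*(6*a^2 - 8*a - 2) + 2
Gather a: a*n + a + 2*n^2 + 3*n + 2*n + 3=a*(n + 1) + 2*n^2 + 5*n + 3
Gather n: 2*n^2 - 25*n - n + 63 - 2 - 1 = 2*n^2 - 26*n + 60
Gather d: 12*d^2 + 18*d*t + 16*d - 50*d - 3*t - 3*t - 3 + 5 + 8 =12*d^2 + d*(18*t - 34) - 6*t + 10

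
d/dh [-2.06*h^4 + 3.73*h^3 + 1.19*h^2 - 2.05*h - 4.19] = -8.24*h^3 + 11.19*h^2 + 2.38*h - 2.05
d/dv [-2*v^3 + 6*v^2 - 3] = 6*v*(2 - v)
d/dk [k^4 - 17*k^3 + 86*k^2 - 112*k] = 4*k^3 - 51*k^2 + 172*k - 112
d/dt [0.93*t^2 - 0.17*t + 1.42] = 1.86*t - 0.17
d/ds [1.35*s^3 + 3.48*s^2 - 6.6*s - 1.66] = 4.05*s^2 + 6.96*s - 6.6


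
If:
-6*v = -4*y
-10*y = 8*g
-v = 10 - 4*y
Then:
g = -15/4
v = 2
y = 3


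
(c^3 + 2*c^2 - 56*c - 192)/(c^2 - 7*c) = (c^3 + 2*c^2 - 56*c - 192)/(c*(c - 7))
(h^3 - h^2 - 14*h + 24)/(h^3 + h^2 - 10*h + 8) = (h - 3)/(h - 1)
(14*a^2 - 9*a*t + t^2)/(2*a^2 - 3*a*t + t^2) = (-7*a + t)/(-a + t)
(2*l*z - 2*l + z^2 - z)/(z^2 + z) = (2*l*z - 2*l + z^2 - z)/(z*(z + 1))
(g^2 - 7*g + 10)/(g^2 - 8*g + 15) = (g - 2)/(g - 3)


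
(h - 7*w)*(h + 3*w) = h^2 - 4*h*w - 21*w^2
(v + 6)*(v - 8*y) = v^2 - 8*v*y + 6*v - 48*y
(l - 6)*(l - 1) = l^2 - 7*l + 6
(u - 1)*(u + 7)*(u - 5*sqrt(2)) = u^3 - 5*sqrt(2)*u^2 + 6*u^2 - 30*sqrt(2)*u - 7*u + 35*sqrt(2)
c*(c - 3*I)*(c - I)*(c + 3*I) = c^4 - I*c^3 + 9*c^2 - 9*I*c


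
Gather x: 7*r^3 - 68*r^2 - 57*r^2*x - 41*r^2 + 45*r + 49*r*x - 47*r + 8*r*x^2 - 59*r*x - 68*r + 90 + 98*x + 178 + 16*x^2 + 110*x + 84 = 7*r^3 - 109*r^2 - 70*r + x^2*(8*r + 16) + x*(-57*r^2 - 10*r + 208) + 352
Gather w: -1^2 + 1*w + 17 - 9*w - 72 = -8*w - 56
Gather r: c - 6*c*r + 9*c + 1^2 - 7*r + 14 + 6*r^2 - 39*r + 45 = 10*c + 6*r^2 + r*(-6*c - 46) + 60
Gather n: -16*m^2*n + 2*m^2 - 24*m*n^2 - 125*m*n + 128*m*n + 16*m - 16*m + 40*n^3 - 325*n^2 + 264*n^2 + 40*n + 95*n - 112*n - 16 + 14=2*m^2 + 40*n^3 + n^2*(-24*m - 61) + n*(-16*m^2 + 3*m + 23) - 2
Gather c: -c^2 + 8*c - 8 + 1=-c^2 + 8*c - 7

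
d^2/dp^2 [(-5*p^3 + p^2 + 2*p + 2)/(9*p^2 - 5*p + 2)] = 4*(86*p^3 + 291*p^2 - 219*p + 19)/(729*p^6 - 1215*p^5 + 1161*p^4 - 665*p^3 + 258*p^2 - 60*p + 8)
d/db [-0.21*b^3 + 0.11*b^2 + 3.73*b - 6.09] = -0.63*b^2 + 0.22*b + 3.73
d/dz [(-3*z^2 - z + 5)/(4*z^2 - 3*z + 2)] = 13*(z^2 - 4*z + 1)/(16*z^4 - 24*z^3 + 25*z^2 - 12*z + 4)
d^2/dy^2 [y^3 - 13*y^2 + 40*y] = 6*y - 26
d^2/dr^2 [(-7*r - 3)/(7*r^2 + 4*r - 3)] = 2*(49*(3*r + 1)*(7*r^2 + 4*r - 3) - 4*(7*r + 2)^2*(7*r + 3))/(7*r^2 + 4*r - 3)^3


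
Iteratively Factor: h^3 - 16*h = (h)*(h^2 - 16) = h*(h + 4)*(h - 4)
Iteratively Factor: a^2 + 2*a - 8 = (a - 2)*(a + 4)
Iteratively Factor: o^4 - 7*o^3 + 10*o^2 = (o - 5)*(o^3 - 2*o^2) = (o - 5)*(o - 2)*(o^2) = o*(o - 5)*(o - 2)*(o)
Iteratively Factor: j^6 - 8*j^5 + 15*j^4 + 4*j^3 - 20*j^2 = (j + 1)*(j^5 - 9*j^4 + 24*j^3 - 20*j^2) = (j - 5)*(j + 1)*(j^4 - 4*j^3 + 4*j^2) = j*(j - 5)*(j + 1)*(j^3 - 4*j^2 + 4*j) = j^2*(j - 5)*(j + 1)*(j^2 - 4*j + 4) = j^2*(j - 5)*(j - 2)*(j + 1)*(j - 2)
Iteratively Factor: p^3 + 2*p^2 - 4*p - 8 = (p + 2)*(p^2 - 4) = (p - 2)*(p + 2)*(p + 2)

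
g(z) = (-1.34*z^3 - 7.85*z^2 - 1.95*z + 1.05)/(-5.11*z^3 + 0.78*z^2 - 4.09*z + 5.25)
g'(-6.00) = -0.04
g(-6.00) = 0.02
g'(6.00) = -0.05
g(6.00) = 0.53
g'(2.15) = -0.40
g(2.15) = 1.04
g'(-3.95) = -0.07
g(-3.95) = -0.09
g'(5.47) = -0.06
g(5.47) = 0.56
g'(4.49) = -0.08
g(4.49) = 0.62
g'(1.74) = -0.70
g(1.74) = 1.26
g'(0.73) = -140.37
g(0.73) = -7.34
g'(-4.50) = -0.06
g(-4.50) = -0.05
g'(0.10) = -0.60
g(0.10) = 0.16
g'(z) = (-4.02*z^2 - 15.7*z - 1.95)/(-5.11*z^3 + 0.78*z^2 - 4.09*z + 5.25) + (15.33*z^2 - 1.56*z + 4.09)*(-1.34*z^3 - 7.85*z^2 - 1.95*z + 1.05)/(-5.11*z^3 + 0.78*z^2 - 4.09*z + 5.25)^2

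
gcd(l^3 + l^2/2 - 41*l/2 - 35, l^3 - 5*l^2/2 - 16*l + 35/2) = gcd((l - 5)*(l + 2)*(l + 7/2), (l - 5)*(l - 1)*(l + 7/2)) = l^2 - 3*l/2 - 35/2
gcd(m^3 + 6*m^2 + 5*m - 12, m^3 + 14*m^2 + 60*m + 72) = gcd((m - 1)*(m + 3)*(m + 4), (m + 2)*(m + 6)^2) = 1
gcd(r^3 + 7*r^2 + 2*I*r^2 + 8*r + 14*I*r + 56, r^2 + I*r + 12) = r + 4*I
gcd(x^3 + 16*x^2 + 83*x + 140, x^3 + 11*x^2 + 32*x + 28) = x + 7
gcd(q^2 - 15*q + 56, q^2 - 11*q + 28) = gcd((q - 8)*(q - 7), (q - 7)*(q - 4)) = q - 7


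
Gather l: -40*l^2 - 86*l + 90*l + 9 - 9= -40*l^2 + 4*l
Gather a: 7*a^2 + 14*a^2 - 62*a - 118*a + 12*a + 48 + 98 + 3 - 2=21*a^2 - 168*a + 147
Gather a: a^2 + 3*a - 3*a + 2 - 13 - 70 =a^2 - 81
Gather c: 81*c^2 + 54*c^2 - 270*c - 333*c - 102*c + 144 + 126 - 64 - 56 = 135*c^2 - 705*c + 150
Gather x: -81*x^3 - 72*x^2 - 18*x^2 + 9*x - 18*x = -81*x^3 - 90*x^2 - 9*x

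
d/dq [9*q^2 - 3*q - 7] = 18*q - 3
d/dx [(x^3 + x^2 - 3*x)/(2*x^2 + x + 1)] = (2*x^4 + 2*x^3 + 10*x^2 + 2*x - 3)/(4*x^4 + 4*x^3 + 5*x^2 + 2*x + 1)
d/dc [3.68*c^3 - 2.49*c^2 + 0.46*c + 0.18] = 11.04*c^2 - 4.98*c + 0.46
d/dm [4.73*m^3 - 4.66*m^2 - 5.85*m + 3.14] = 14.19*m^2 - 9.32*m - 5.85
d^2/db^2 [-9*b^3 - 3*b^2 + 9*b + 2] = -54*b - 6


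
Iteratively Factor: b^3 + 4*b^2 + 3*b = (b)*(b^2 + 4*b + 3) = b*(b + 3)*(b + 1)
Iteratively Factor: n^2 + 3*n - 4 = (n - 1)*(n + 4)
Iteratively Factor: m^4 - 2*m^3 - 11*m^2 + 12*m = (m)*(m^3 - 2*m^2 - 11*m + 12) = m*(m - 1)*(m^2 - m - 12) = m*(m - 1)*(m + 3)*(m - 4)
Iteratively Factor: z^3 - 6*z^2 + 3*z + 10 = (z + 1)*(z^2 - 7*z + 10) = (z - 2)*(z + 1)*(z - 5)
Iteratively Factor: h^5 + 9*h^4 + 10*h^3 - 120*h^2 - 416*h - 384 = (h - 4)*(h^4 + 13*h^3 + 62*h^2 + 128*h + 96) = (h - 4)*(h + 2)*(h^3 + 11*h^2 + 40*h + 48) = (h - 4)*(h + 2)*(h + 4)*(h^2 + 7*h + 12) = (h - 4)*(h + 2)*(h + 4)^2*(h + 3)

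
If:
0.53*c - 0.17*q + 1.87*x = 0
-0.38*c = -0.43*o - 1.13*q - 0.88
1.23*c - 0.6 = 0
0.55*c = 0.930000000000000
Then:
No Solution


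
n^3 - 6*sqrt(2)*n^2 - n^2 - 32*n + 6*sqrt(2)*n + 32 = (n - 1)*(n - 8*sqrt(2))*(n + 2*sqrt(2))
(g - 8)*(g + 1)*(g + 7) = g^3 - 57*g - 56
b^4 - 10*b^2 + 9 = (b - 3)*(b - 1)*(b + 1)*(b + 3)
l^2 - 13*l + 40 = (l - 8)*(l - 5)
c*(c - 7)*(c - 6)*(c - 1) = c^4 - 14*c^3 + 55*c^2 - 42*c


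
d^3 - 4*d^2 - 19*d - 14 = (d - 7)*(d + 1)*(d + 2)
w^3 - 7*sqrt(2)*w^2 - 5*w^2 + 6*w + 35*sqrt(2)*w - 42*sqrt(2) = (w - 3)*(w - 2)*(w - 7*sqrt(2))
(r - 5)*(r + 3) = r^2 - 2*r - 15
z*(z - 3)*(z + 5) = z^3 + 2*z^2 - 15*z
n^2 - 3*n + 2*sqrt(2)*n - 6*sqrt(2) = (n - 3)*(n + 2*sqrt(2))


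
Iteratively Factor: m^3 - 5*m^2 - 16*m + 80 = (m - 5)*(m^2 - 16) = (m - 5)*(m - 4)*(m + 4)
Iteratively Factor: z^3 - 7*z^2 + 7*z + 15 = (z - 3)*(z^2 - 4*z - 5) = (z - 5)*(z - 3)*(z + 1)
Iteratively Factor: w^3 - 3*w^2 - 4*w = (w + 1)*(w^2 - 4*w) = (w - 4)*(w + 1)*(w)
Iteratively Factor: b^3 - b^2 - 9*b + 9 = (b - 3)*(b^2 + 2*b - 3) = (b - 3)*(b - 1)*(b + 3)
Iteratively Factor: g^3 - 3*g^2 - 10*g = (g - 5)*(g^2 + 2*g) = (g - 5)*(g + 2)*(g)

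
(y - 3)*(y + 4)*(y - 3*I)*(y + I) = y^4 + y^3 - 2*I*y^3 - 9*y^2 - 2*I*y^2 + 3*y + 24*I*y - 36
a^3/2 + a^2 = a^2*(a/2 + 1)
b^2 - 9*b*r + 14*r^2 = (b - 7*r)*(b - 2*r)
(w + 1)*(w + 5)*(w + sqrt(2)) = w^3 + sqrt(2)*w^2 + 6*w^2 + 5*w + 6*sqrt(2)*w + 5*sqrt(2)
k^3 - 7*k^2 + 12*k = k*(k - 4)*(k - 3)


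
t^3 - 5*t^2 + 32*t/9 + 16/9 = (t - 4)*(t - 4/3)*(t + 1/3)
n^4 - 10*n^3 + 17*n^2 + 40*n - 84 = (n - 7)*(n - 3)*(n - 2)*(n + 2)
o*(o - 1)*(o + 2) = o^3 + o^2 - 2*o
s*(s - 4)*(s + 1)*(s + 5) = s^4 + 2*s^3 - 19*s^2 - 20*s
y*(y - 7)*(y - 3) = y^3 - 10*y^2 + 21*y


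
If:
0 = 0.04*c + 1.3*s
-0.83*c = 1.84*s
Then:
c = 0.00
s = 0.00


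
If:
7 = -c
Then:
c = -7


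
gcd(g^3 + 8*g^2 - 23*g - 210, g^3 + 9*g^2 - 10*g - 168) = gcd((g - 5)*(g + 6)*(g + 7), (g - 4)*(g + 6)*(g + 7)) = g^2 + 13*g + 42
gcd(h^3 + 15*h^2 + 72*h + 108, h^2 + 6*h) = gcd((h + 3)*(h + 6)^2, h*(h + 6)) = h + 6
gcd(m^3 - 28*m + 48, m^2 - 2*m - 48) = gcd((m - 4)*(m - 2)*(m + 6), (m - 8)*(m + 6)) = m + 6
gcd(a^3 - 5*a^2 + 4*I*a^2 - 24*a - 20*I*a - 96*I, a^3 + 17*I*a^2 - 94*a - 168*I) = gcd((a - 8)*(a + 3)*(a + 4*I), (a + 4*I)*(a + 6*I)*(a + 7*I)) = a + 4*I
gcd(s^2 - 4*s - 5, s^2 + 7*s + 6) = s + 1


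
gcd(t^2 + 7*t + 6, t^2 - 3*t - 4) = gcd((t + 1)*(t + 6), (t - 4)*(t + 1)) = t + 1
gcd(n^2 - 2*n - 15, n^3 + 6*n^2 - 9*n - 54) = n + 3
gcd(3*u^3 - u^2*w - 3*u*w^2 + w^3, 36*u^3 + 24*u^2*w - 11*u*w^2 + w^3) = u + w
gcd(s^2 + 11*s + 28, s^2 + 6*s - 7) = s + 7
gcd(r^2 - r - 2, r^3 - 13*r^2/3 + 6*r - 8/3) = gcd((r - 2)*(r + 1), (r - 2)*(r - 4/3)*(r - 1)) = r - 2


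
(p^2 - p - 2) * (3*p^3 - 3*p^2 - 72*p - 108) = 3*p^5 - 6*p^4 - 75*p^3 - 30*p^2 + 252*p + 216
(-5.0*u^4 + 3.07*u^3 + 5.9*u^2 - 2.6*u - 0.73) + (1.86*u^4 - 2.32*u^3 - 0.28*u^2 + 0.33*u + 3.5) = -3.14*u^4 + 0.75*u^3 + 5.62*u^2 - 2.27*u + 2.77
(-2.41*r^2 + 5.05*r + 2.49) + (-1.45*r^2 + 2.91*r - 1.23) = -3.86*r^2 + 7.96*r + 1.26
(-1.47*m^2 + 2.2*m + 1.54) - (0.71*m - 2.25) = -1.47*m^2 + 1.49*m + 3.79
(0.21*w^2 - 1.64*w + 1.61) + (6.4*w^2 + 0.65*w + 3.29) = 6.61*w^2 - 0.99*w + 4.9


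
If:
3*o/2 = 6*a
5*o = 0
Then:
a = 0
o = 0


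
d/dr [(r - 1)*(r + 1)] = 2*r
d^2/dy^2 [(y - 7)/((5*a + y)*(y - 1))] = 2*((5*a + y)^2*(y - 7) - (5*a + y)^2*(y - 1) + (5*a + y)*(y - 7)*(y - 1) - (5*a + y)*(y - 1)^2 + (y - 7)*(y - 1)^2)/((5*a + y)^3*(y - 1)^3)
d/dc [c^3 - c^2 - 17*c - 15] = 3*c^2 - 2*c - 17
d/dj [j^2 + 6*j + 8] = 2*j + 6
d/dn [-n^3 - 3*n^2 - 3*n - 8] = -3*n^2 - 6*n - 3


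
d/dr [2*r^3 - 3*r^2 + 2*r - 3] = 6*r^2 - 6*r + 2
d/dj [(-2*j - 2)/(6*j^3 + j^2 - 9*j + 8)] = 2*(-6*j^3 - j^2 + 9*j + (j + 1)*(18*j^2 + 2*j - 9) - 8)/(6*j^3 + j^2 - 9*j + 8)^2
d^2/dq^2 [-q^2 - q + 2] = -2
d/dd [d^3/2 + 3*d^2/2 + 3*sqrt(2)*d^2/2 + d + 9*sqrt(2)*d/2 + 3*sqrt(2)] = 3*d^2/2 + 3*d + 3*sqrt(2)*d + 1 + 9*sqrt(2)/2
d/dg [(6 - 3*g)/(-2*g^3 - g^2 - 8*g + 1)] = 3*(2*g^3 + g^2 + 8*g - 2*(g - 2)*(3*g^2 + g + 4) - 1)/(2*g^3 + g^2 + 8*g - 1)^2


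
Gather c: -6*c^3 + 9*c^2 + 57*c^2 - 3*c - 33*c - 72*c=-6*c^3 + 66*c^2 - 108*c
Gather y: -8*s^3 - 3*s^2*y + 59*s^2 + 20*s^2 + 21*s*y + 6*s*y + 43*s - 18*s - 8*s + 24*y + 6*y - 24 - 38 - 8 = -8*s^3 + 79*s^2 + 17*s + y*(-3*s^2 + 27*s + 30) - 70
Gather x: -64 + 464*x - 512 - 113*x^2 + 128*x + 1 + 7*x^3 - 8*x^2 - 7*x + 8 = 7*x^3 - 121*x^2 + 585*x - 567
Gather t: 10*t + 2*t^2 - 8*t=2*t^2 + 2*t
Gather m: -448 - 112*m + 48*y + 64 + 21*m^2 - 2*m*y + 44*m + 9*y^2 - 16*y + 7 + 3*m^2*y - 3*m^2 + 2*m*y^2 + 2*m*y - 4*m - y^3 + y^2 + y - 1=m^2*(3*y + 18) + m*(2*y^2 - 72) - y^3 + 10*y^2 + 33*y - 378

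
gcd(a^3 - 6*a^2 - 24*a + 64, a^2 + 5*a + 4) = a + 4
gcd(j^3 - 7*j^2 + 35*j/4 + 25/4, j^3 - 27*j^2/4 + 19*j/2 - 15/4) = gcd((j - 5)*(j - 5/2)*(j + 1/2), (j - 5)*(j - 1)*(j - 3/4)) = j - 5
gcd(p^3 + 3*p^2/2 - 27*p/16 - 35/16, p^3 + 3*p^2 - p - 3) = p + 1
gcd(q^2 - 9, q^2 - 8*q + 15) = q - 3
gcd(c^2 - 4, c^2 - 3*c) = 1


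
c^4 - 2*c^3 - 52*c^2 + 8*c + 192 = (c - 8)*(c - 2)*(c + 2)*(c + 6)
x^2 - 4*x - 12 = (x - 6)*(x + 2)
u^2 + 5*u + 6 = (u + 2)*(u + 3)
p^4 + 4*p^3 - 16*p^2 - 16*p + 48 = (p - 2)^2*(p + 2)*(p + 6)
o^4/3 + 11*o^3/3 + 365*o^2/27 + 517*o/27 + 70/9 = (o/3 + 1)*(o + 2/3)*(o + 7/3)*(o + 5)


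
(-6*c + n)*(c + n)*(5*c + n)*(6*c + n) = -180*c^4 - 216*c^3*n - 31*c^2*n^2 + 6*c*n^3 + n^4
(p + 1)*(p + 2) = p^2 + 3*p + 2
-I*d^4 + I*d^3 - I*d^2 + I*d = d*(d - I)*(d + I)*(-I*d + I)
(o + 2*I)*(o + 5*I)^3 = o^4 + 17*I*o^3 - 105*o^2 - 275*I*o + 250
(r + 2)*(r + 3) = r^2 + 5*r + 6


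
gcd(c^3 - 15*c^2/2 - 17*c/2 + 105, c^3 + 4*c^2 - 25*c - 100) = c - 5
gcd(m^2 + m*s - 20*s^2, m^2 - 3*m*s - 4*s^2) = -m + 4*s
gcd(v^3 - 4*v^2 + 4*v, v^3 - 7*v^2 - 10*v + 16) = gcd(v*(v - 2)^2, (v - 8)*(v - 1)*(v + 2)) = 1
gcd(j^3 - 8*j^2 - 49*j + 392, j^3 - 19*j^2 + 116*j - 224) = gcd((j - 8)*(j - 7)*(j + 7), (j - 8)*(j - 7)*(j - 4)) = j^2 - 15*j + 56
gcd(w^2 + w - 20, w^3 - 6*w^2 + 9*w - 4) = w - 4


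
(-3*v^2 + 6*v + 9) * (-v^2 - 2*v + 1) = 3*v^4 - 24*v^2 - 12*v + 9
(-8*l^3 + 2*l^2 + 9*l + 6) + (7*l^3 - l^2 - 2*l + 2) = -l^3 + l^2 + 7*l + 8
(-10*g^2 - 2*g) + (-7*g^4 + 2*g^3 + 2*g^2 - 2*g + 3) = -7*g^4 + 2*g^3 - 8*g^2 - 4*g + 3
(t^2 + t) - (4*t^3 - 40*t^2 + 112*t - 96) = -4*t^3 + 41*t^2 - 111*t + 96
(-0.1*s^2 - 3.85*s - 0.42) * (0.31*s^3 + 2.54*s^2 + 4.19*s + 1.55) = -0.031*s^5 - 1.4475*s^4 - 10.3282*s^3 - 17.3533*s^2 - 7.7273*s - 0.651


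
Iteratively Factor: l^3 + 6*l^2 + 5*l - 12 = (l + 3)*(l^2 + 3*l - 4) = (l + 3)*(l + 4)*(l - 1)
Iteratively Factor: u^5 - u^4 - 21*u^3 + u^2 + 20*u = (u)*(u^4 - u^3 - 21*u^2 + u + 20) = u*(u - 5)*(u^3 + 4*u^2 - u - 4) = u*(u - 5)*(u + 4)*(u^2 - 1) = u*(u - 5)*(u + 1)*(u + 4)*(u - 1)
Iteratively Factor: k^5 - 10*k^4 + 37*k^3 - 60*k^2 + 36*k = (k - 2)*(k^4 - 8*k^3 + 21*k^2 - 18*k) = (k - 3)*(k - 2)*(k^3 - 5*k^2 + 6*k) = k*(k - 3)*(k - 2)*(k^2 - 5*k + 6) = k*(k - 3)^2*(k - 2)*(k - 2)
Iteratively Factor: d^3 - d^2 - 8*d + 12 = (d - 2)*(d^2 + d - 6) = (d - 2)*(d + 3)*(d - 2)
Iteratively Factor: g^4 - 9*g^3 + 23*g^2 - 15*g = (g)*(g^3 - 9*g^2 + 23*g - 15) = g*(g - 3)*(g^2 - 6*g + 5) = g*(g - 3)*(g - 1)*(g - 5)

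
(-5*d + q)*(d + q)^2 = -5*d^3 - 9*d^2*q - 3*d*q^2 + q^3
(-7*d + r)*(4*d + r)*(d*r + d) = -28*d^3*r - 28*d^3 - 3*d^2*r^2 - 3*d^2*r + d*r^3 + d*r^2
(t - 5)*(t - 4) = t^2 - 9*t + 20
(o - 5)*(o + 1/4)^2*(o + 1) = o^4 - 7*o^3/2 - 111*o^2/16 - 11*o/4 - 5/16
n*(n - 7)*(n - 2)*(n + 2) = n^4 - 7*n^3 - 4*n^2 + 28*n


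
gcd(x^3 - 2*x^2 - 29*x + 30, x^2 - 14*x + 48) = x - 6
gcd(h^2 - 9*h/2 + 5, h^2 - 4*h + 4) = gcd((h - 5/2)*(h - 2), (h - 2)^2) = h - 2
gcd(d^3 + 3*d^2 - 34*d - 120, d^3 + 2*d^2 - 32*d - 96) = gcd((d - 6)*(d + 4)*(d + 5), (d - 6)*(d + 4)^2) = d^2 - 2*d - 24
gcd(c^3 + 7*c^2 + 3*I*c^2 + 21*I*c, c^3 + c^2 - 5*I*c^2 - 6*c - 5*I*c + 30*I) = 1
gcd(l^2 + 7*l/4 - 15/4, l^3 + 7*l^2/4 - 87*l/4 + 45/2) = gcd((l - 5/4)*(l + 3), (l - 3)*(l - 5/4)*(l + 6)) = l - 5/4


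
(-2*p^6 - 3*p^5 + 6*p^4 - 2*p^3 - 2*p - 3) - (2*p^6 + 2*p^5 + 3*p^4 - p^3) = -4*p^6 - 5*p^5 + 3*p^4 - p^3 - 2*p - 3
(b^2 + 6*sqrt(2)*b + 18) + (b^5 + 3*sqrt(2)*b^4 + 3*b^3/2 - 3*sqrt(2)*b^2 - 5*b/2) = b^5 + 3*sqrt(2)*b^4 + 3*b^3/2 - 3*sqrt(2)*b^2 + b^2 - 5*b/2 + 6*sqrt(2)*b + 18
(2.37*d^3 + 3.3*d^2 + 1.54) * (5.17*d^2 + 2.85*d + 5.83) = 12.2529*d^5 + 23.8155*d^4 + 23.2221*d^3 + 27.2008*d^2 + 4.389*d + 8.9782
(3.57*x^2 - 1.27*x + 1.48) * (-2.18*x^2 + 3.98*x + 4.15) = -7.7826*x^4 + 16.9772*x^3 + 6.5345*x^2 + 0.619899999999999*x + 6.142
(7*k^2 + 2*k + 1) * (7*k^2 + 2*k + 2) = 49*k^4 + 28*k^3 + 25*k^2 + 6*k + 2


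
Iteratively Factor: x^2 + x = (x)*(x + 1)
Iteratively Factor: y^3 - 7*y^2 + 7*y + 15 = (y + 1)*(y^2 - 8*y + 15) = (y - 3)*(y + 1)*(y - 5)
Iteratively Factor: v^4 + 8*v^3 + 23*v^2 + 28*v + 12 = (v + 1)*(v^3 + 7*v^2 + 16*v + 12) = (v + 1)*(v + 3)*(v^2 + 4*v + 4) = (v + 1)*(v + 2)*(v + 3)*(v + 2)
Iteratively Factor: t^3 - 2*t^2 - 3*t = (t)*(t^2 - 2*t - 3) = t*(t - 3)*(t + 1)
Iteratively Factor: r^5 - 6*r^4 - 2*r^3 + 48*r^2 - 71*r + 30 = (r + 3)*(r^4 - 9*r^3 + 25*r^2 - 27*r + 10) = (r - 5)*(r + 3)*(r^3 - 4*r^2 + 5*r - 2) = (r - 5)*(r - 1)*(r + 3)*(r^2 - 3*r + 2) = (r - 5)*(r - 1)^2*(r + 3)*(r - 2)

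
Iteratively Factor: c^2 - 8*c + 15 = (c - 3)*(c - 5)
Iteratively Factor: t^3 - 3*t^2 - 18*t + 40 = (t - 5)*(t^2 + 2*t - 8) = (t - 5)*(t - 2)*(t + 4)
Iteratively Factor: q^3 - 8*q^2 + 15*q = (q)*(q^2 - 8*q + 15) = q*(q - 3)*(q - 5)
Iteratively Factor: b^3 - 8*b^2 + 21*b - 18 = (b - 3)*(b^2 - 5*b + 6) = (b - 3)^2*(b - 2)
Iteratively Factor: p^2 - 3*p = (p - 3)*(p)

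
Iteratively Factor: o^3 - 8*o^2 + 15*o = (o - 3)*(o^2 - 5*o) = (o - 5)*(o - 3)*(o)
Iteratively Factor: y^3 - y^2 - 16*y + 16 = (y - 1)*(y^2 - 16) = (y - 4)*(y - 1)*(y + 4)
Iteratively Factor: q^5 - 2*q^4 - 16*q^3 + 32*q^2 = (q + 4)*(q^4 - 6*q^3 + 8*q^2) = q*(q + 4)*(q^3 - 6*q^2 + 8*q) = q*(q - 2)*(q + 4)*(q^2 - 4*q) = q*(q - 4)*(q - 2)*(q + 4)*(q)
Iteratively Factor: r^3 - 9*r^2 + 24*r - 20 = (r - 2)*(r^2 - 7*r + 10) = (r - 2)^2*(r - 5)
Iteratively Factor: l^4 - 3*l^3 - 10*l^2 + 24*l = (l - 2)*(l^3 - l^2 - 12*l) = (l - 2)*(l + 3)*(l^2 - 4*l) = (l - 4)*(l - 2)*(l + 3)*(l)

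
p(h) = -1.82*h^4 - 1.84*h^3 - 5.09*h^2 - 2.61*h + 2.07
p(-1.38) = -5.79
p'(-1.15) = 12.87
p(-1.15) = -2.04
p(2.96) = -237.68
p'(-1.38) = 20.06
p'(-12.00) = 11904.51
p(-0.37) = 2.40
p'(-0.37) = 0.77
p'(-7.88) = 3296.98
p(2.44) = -125.84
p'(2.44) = -166.07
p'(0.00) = -2.61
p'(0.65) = -13.56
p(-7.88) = -6410.50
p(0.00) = 2.07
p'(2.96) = -269.91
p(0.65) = -2.61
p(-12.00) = -35259.57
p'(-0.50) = 2.01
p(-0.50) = 2.22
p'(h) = -7.28*h^3 - 5.52*h^2 - 10.18*h - 2.61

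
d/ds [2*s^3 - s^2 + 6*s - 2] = 6*s^2 - 2*s + 6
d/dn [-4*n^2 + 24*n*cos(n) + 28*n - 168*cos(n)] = -24*n*sin(n) - 8*n + 168*sin(n) + 24*cos(n) + 28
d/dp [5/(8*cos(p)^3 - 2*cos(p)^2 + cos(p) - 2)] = 5*(24*cos(p)^2 - 4*cos(p) + 1)*sin(p)/(8*cos(p)^3 - 2*cos(p)^2 + cos(p) - 2)^2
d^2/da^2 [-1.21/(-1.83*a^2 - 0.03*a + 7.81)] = (-8.104338*a^2 - 0.132858*a + 1.21*(3.66*a + 0.03)*(7.32*a + 0.06) + 34.587366)/(1.83*a^2 + 0.03*a - 7.81)^3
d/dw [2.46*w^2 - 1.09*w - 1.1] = 4.92*w - 1.09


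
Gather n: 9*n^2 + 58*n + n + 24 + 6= 9*n^2 + 59*n + 30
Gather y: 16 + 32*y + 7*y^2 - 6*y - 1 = 7*y^2 + 26*y + 15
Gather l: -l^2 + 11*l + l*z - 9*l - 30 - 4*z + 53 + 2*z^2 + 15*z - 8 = -l^2 + l*(z + 2) + 2*z^2 + 11*z + 15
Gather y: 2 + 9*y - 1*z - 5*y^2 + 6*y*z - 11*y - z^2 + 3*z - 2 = -5*y^2 + y*(6*z - 2) - z^2 + 2*z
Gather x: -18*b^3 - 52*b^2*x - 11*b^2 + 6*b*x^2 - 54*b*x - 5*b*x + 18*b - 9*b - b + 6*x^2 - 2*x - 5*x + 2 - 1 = -18*b^3 - 11*b^2 + 8*b + x^2*(6*b + 6) + x*(-52*b^2 - 59*b - 7) + 1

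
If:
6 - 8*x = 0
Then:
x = 3/4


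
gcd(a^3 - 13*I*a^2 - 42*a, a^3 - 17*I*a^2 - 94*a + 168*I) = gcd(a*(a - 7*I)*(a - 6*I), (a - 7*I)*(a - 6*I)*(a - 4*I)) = a^2 - 13*I*a - 42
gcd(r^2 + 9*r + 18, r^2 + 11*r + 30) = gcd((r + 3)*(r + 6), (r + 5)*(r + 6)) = r + 6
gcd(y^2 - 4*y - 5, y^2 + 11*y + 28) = 1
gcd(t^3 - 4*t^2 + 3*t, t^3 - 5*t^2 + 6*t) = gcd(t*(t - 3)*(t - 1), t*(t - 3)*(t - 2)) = t^2 - 3*t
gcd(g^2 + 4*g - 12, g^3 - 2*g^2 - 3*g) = 1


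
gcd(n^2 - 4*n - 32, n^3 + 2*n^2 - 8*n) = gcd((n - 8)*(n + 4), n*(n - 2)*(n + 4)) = n + 4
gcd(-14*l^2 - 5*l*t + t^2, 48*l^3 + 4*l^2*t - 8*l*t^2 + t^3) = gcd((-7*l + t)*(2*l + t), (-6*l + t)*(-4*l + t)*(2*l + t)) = 2*l + t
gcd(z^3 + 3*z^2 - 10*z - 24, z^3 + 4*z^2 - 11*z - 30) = z^2 - z - 6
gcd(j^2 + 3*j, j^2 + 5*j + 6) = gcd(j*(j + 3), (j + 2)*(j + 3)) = j + 3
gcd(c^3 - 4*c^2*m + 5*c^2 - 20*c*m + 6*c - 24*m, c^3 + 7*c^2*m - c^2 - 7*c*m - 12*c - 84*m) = c + 3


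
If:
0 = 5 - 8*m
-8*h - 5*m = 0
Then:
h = -25/64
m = 5/8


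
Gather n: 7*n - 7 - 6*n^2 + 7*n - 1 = -6*n^2 + 14*n - 8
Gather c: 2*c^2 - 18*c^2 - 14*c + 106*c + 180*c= -16*c^2 + 272*c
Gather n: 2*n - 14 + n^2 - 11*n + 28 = n^2 - 9*n + 14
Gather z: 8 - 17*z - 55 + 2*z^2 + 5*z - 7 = 2*z^2 - 12*z - 54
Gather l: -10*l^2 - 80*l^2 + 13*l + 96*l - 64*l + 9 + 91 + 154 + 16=-90*l^2 + 45*l + 270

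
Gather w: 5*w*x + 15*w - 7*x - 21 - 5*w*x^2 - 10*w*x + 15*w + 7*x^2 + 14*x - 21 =w*(-5*x^2 - 5*x + 30) + 7*x^2 + 7*x - 42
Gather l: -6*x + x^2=x^2 - 6*x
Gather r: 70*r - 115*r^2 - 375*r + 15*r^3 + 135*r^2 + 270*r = 15*r^3 + 20*r^2 - 35*r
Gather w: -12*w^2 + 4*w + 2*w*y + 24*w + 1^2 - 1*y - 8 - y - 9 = -12*w^2 + w*(2*y + 28) - 2*y - 16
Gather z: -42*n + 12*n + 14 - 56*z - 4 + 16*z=-30*n - 40*z + 10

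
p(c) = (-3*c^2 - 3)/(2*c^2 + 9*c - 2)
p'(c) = -6*c/(2*c^2 + 9*c - 2) + (-4*c - 9)*(-3*c^2 - 3)/(2*c^2 + 9*c - 2)^2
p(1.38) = -0.61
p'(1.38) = 0.04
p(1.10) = -0.64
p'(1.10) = 0.19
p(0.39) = -1.91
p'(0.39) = 9.80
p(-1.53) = 0.90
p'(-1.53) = -0.59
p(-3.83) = 6.59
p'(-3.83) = -9.06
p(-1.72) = 1.03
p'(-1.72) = -0.70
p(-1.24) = 0.75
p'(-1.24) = -0.44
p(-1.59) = 0.94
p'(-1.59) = -0.63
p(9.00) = -1.02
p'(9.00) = -0.03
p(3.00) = -0.70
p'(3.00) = -0.08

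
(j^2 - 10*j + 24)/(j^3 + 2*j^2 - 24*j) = (j - 6)/(j*(j + 6))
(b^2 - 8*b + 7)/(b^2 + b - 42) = (b^2 - 8*b + 7)/(b^2 + b - 42)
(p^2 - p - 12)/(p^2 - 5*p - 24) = (p - 4)/(p - 8)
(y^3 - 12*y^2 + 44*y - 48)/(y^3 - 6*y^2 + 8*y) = (y - 6)/y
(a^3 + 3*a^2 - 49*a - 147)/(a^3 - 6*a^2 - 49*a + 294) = (a + 3)/(a - 6)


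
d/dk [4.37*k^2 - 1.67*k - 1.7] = 8.74*k - 1.67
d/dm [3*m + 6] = 3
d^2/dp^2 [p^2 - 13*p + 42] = 2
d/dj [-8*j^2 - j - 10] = -16*j - 1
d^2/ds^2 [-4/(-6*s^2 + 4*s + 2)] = 4*(9*s^2 - 6*s - 4*(3*s - 1)^2 - 3)/(-3*s^2 + 2*s + 1)^3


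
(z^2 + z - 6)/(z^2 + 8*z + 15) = (z - 2)/(z + 5)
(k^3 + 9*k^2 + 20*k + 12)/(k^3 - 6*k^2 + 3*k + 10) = (k^2 + 8*k + 12)/(k^2 - 7*k + 10)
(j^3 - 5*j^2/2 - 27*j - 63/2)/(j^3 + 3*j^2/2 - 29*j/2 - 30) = (2*j^2 - 11*j - 21)/(2*j^2 - 3*j - 20)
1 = 1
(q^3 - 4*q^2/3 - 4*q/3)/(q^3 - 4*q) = (q + 2/3)/(q + 2)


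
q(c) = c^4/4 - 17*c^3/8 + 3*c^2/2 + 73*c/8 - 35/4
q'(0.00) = 9.12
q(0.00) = -8.75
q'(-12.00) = -2672.88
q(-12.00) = 8953.75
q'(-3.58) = -129.20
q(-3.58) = 116.37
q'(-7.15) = -703.76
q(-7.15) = 1432.81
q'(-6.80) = -620.49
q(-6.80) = 1201.26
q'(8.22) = 158.45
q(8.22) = 128.73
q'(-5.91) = -437.70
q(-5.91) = 733.36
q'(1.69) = 0.81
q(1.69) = 2.74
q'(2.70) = -9.57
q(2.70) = -1.72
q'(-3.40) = -114.07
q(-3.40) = 94.49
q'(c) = c^3 - 51*c^2/8 + 3*c + 73/8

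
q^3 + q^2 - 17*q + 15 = (q - 3)*(q - 1)*(q + 5)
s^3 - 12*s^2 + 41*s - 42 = (s - 7)*(s - 3)*(s - 2)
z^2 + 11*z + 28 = (z + 4)*(z + 7)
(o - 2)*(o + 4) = o^2 + 2*o - 8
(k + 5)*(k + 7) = k^2 + 12*k + 35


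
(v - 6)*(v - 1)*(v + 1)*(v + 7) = v^4 + v^3 - 43*v^2 - v + 42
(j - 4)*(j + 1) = j^2 - 3*j - 4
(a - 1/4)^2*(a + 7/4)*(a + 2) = a^4 + 13*a^3/4 + 27*a^2/16 - 97*a/64 + 7/32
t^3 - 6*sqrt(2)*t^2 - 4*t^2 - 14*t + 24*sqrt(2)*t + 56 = (t - 4)*(t - 7*sqrt(2))*(t + sqrt(2))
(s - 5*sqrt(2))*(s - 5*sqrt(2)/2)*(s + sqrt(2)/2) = s^3 - 7*sqrt(2)*s^2 + 35*s/2 + 25*sqrt(2)/2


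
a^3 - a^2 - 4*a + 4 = (a - 2)*(a - 1)*(a + 2)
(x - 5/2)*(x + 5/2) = x^2 - 25/4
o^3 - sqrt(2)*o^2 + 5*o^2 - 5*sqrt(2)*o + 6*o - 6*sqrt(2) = (o + 2)*(o + 3)*(o - sqrt(2))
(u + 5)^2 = u^2 + 10*u + 25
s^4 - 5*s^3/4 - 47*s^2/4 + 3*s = s*(s - 4)*(s - 1/4)*(s + 3)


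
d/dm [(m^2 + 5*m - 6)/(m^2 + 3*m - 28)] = 2*(-m^2 - 22*m - 61)/(m^4 + 6*m^3 - 47*m^2 - 168*m + 784)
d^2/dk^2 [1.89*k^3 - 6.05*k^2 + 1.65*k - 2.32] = 11.34*k - 12.1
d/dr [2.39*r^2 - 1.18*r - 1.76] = 4.78*r - 1.18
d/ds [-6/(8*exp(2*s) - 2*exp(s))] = 3*(8*exp(s) - 1)*exp(-s)/(4*exp(s) - 1)^2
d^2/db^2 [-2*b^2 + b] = -4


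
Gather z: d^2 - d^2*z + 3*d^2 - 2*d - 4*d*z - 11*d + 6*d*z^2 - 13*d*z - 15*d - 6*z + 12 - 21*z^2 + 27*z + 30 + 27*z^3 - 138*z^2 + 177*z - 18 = 4*d^2 - 28*d + 27*z^3 + z^2*(6*d - 159) + z*(-d^2 - 17*d + 198) + 24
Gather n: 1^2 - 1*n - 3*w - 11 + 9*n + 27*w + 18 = 8*n + 24*w + 8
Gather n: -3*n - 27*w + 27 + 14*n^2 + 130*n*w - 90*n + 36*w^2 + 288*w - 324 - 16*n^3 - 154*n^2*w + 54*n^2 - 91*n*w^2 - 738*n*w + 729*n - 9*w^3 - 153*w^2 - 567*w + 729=-16*n^3 + n^2*(68 - 154*w) + n*(-91*w^2 - 608*w + 636) - 9*w^3 - 117*w^2 - 306*w + 432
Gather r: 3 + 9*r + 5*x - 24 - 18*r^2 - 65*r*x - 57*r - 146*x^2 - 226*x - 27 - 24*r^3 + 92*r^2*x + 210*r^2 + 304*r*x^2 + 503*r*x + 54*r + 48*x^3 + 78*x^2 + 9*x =-24*r^3 + r^2*(92*x + 192) + r*(304*x^2 + 438*x + 6) + 48*x^3 - 68*x^2 - 212*x - 48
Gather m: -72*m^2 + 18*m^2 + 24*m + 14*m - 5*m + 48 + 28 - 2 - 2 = -54*m^2 + 33*m + 72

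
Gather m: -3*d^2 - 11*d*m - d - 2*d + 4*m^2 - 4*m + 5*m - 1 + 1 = -3*d^2 - 3*d + 4*m^2 + m*(1 - 11*d)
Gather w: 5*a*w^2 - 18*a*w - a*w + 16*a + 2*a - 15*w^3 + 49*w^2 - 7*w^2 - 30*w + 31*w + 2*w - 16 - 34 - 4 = 18*a - 15*w^3 + w^2*(5*a + 42) + w*(3 - 19*a) - 54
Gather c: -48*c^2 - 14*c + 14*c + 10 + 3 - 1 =12 - 48*c^2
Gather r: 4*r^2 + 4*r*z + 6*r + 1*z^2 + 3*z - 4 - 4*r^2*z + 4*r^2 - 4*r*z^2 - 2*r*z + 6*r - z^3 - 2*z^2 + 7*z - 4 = r^2*(8 - 4*z) + r*(-4*z^2 + 2*z + 12) - z^3 - z^2 + 10*z - 8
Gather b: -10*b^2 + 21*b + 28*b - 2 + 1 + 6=-10*b^2 + 49*b + 5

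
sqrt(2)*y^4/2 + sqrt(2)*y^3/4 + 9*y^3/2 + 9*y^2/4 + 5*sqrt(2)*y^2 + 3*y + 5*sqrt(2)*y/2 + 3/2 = (y + 1/2)*(y + sqrt(2))*(y + 3*sqrt(2))*(sqrt(2)*y/2 + 1/2)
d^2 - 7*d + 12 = (d - 4)*(d - 3)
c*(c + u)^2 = c^3 + 2*c^2*u + c*u^2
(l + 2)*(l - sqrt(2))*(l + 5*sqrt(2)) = l^3 + 2*l^2 + 4*sqrt(2)*l^2 - 10*l + 8*sqrt(2)*l - 20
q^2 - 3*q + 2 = (q - 2)*(q - 1)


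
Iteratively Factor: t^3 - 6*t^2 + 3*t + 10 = (t - 2)*(t^2 - 4*t - 5) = (t - 2)*(t + 1)*(t - 5)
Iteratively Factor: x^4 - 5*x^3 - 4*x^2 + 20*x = (x - 5)*(x^3 - 4*x) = x*(x - 5)*(x^2 - 4) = x*(x - 5)*(x + 2)*(x - 2)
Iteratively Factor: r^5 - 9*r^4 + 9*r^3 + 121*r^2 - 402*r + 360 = (r - 3)*(r^4 - 6*r^3 - 9*r^2 + 94*r - 120) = (r - 5)*(r - 3)*(r^3 - r^2 - 14*r + 24) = (r - 5)*(r - 3)*(r + 4)*(r^2 - 5*r + 6) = (r - 5)*(r - 3)*(r - 2)*(r + 4)*(r - 3)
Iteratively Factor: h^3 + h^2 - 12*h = (h)*(h^2 + h - 12) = h*(h - 3)*(h + 4)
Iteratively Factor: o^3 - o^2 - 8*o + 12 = (o - 2)*(o^2 + o - 6) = (o - 2)*(o + 3)*(o - 2)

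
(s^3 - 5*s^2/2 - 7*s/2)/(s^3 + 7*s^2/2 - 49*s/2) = (s + 1)/(s + 7)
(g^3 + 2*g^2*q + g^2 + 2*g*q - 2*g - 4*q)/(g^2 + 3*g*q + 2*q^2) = (g^2 + g - 2)/(g + q)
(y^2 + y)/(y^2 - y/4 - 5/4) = 4*y/(4*y - 5)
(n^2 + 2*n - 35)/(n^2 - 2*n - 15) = (n + 7)/(n + 3)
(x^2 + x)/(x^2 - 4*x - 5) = x/(x - 5)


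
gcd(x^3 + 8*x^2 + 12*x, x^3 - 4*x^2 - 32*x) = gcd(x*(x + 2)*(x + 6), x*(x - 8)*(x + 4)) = x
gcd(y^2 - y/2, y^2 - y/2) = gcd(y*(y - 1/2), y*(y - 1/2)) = y^2 - y/2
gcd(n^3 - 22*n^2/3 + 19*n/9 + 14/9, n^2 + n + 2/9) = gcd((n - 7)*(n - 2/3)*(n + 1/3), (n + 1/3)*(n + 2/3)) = n + 1/3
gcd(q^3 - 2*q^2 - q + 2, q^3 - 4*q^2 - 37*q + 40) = q - 1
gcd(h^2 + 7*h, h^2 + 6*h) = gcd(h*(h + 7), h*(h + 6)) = h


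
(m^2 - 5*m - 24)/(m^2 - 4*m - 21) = (m - 8)/(m - 7)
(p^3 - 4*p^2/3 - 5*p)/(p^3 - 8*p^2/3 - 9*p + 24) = p*(3*p + 5)/(3*p^2 + p - 24)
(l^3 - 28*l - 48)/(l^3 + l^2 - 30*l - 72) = (l + 2)/(l + 3)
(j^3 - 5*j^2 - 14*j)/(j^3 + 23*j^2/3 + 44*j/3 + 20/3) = 3*j*(j - 7)/(3*j^2 + 17*j + 10)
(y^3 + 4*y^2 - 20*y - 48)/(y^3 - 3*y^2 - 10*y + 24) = (y^2 + 8*y + 12)/(y^2 + y - 6)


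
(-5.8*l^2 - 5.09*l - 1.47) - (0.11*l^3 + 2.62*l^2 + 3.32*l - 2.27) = -0.11*l^3 - 8.42*l^2 - 8.41*l + 0.8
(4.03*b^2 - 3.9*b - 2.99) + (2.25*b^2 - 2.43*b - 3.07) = 6.28*b^2 - 6.33*b - 6.06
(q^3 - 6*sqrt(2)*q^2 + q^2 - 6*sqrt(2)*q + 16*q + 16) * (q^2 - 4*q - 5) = q^5 - 6*sqrt(2)*q^4 - 3*q^4 + 7*q^3 + 18*sqrt(2)*q^3 - 53*q^2 + 54*sqrt(2)*q^2 - 144*q + 30*sqrt(2)*q - 80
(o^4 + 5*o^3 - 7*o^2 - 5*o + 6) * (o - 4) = o^5 + o^4 - 27*o^3 + 23*o^2 + 26*o - 24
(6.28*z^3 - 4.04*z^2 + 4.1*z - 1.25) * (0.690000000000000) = 4.3332*z^3 - 2.7876*z^2 + 2.829*z - 0.8625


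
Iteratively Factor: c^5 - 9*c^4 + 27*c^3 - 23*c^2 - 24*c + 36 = (c - 3)*(c^4 - 6*c^3 + 9*c^2 + 4*c - 12) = (c - 3)^2*(c^3 - 3*c^2 + 4) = (c - 3)^2*(c - 2)*(c^2 - c - 2) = (c - 3)^2*(c - 2)*(c + 1)*(c - 2)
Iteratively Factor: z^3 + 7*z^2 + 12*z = (z + 4)*(z^2 + 3*z) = z*(z + 4)*(z + 3)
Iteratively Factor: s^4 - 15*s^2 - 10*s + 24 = (s - 4)*(s^3 + 4*s^2 + s - 6) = (s - 4)*(s + 3)*(s^2 + s - 2) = (s - 4)*(s - 1)*(s + 3)*(s + 2)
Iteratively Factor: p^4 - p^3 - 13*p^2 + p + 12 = (p + 1)*(p^3 - 2*p^2 - 11*p + 12) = (p - 4)*(p + 1)*(p^2 + 2*p - 3) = (p - 4)*(p - 1)*(p + 1)*(p + 3)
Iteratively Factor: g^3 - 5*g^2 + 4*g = (g)*(g^2 - 5*g + 4) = g*(g - 1)*(g - 4)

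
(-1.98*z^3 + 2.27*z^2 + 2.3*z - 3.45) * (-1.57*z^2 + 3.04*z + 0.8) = 3.1086*z^5 - 9.5831*z^4 + 1.7058*z^3 + 14.2245*z^2 - 8.648*z - 2.76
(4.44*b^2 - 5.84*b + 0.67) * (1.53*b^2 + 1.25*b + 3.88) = 6.7932*b^4 - 3.3852*b^3 + 10.9523*b^2 - 21.8217*b + 2.5996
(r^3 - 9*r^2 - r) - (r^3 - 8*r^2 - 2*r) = -r^2 + r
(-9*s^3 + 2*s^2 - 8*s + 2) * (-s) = 9*s^4 - 2*s^3 + 8*s^2 - 2*s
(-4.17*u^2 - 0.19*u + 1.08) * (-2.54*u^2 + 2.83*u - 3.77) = 10.5918*u^4 - 11.3185*u^3 + 12.44*u^2 + 3.7727*u - 4.0716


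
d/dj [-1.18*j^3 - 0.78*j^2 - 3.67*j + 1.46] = -3.54*j^2 - 1.56*j - 3.67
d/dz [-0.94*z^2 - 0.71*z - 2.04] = -1.88*z - 0.71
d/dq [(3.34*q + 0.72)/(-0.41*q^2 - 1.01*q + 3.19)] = (1.3694*q^2 + 0.5904*q + 11.3818)/(0.1681*q^4 + 0.8282*q^3 - 1.5957*q^2 - 6.4438*q + 10.1761)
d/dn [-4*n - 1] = -4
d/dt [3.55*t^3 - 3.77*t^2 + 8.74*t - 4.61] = 10.65*t^2 - 7.54*t + 8.74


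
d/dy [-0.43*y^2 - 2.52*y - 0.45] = -0.86*y - 2.52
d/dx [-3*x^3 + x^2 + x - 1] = -9*x^2 + 2*x + 1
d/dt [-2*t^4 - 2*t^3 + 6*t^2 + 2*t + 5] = -8*t^3 - 6*t^2 + 12*t + 2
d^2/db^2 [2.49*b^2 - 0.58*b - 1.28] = 4.98000000000000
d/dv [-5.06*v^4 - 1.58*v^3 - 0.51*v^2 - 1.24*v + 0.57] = -20.24*v^3 - 4.74*v^2 - 1.02*v - 1.24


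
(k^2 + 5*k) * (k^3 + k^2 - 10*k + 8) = k^5 + 6*k^4 - 5*k^3 - 42*k^2 + 40*k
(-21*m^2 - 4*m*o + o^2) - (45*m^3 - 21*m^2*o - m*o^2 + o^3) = -45*m^3 + 21*m^2*o - 21*m^2 + m*o^2 - 4*m*o - o^3 + o^2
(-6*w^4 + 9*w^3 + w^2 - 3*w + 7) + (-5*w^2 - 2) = -6*w^4 + 9*w^3 - 4*w^2 - 3*w + 5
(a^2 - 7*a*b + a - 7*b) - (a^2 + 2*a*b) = -9*a*b + a - 7*b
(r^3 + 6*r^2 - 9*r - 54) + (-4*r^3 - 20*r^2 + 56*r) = -3*r^3 - 14*r^2 + 47*r - 54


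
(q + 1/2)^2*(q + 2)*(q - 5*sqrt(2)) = q^4 - 5*sqrt(2)*q^3 + 3*q^3 - 15*sqrt(2)*q^2 + 9*q^2/4 - 45*sqrt(2)*q/4 + q/2 - 5*sqrt(2)/2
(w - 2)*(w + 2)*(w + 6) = w^3 + 6*w^2 - 4*w - 24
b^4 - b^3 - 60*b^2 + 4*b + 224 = (b - 8)*(b - 2)*(b + 2)*(b + 7)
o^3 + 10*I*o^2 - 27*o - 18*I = (o + I)*(o + 3*I)*(o + 6*I)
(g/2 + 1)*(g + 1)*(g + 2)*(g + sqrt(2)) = g^4/2 + sqrt(2)*g^3/2 + 5*g^3/2 + 5*sqrt(2)*g^2/2 + 4*g^2 + 2*g + 4*sqrt(2)*g + 2*sqrt(2)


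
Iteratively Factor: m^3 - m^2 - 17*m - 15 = (m - 5)*(m^2 + 4*m + 3) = (m - 5)*(m + 1)*(m + 3)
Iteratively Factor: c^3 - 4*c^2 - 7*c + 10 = (c + 2)*(c^2 - 6*c + 5) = (c - 5)*(c + 2)*(c - 1)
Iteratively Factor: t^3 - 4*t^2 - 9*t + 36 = (t + 3)*(t^2 - 7*t + 12) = (t - 4)*(t + 3)*(t - 3)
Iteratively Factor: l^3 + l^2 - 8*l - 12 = (l + 2)*(l^2 - l - 6) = (l + 2)^2*(l - 3)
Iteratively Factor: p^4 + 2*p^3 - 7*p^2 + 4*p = (p + 4)*(p^3 - 2*p^2 + p) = (p - 1)*(p + 4)*(p^2 - p) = (p - 1)^2*(p + 4)*(p)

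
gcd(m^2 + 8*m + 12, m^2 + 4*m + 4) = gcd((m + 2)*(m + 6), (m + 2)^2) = m + 2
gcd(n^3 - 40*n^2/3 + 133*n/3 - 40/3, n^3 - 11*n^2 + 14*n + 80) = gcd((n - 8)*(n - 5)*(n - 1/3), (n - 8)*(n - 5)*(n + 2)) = n^2 - 13*n + 40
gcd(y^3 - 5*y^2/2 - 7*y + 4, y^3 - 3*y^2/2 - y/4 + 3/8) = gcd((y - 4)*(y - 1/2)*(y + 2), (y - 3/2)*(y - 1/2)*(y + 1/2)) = y - 1/2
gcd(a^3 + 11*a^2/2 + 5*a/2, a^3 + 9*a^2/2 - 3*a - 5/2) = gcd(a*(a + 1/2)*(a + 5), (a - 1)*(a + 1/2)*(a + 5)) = a^2 + 11*a/2 + 5/2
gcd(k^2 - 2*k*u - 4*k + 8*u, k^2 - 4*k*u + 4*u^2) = -k + 2*u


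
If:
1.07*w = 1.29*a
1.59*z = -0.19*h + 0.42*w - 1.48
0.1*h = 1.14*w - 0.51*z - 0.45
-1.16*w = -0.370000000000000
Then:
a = 0.26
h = 8.84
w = 0.32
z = -1.90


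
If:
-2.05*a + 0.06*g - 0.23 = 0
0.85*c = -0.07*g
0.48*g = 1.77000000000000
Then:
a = -0.00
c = -0.30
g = 3.69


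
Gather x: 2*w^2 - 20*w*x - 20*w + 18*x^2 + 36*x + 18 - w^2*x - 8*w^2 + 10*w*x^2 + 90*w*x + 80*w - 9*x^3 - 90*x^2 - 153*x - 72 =-6*w^2 + 60*w - 9*x^3 + x^2*(10*w - 72) + x*(-w^2 + 70*w - 117) - 54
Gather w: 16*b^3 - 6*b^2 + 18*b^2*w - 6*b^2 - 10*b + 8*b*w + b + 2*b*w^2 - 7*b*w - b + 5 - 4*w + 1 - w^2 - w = 16*b^3 - 12*b^2 - 10*b + w^2*(2*b - 1) + w*(18*b^2 + b - 5) + 6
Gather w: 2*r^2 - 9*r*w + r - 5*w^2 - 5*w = 2*r^2 + r - 5*w^2 + w*(-9*r - 5)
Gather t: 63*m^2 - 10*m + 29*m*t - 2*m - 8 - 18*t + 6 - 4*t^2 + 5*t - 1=63*m^2 - 12*m - 4*t^2 + t*(29*m - 13) - 3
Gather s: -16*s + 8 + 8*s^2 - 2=8*s^2 - 16*s + 6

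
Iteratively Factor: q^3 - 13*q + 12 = (q - 1)*(q^2 + q - 12) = (q - 3)*(q - 1)*(q + 4)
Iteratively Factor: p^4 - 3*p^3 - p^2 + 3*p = (p)*(p^3 - 3*p^2 - p + 3) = p*(p - 3)*(p^2 - 1) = p*(p - 3)*(p + 1)*(p - 1)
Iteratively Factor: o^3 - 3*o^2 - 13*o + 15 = (o - 5)*(o^2 + 2*o - 3) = (o - 5)*(o - 1)*(o + 3)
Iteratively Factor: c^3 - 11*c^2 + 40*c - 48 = (c - 4)*(c^2 - 7*c + 12) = (c - 4)^2*(c - 3)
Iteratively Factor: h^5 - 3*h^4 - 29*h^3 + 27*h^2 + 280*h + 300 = (h + 2)*(h^4 - 5*h^3 - 19*h^2 + 65*h + 150) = (h - 5)*(h + 2)*(h^3 - 19*h - 30) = (h - 5)*(h + 2)^2*(h^2 - 2*h - 15) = (h - 5)*(h + 2)^2*(h + 3)*(h - 5)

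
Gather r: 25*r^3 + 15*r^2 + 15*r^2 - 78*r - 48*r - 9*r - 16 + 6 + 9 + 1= 25*r^3 + 30*r^2 - 135*r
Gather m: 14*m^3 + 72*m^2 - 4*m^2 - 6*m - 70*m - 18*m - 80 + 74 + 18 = 14*m^3 + 68*m^2 - 94*m + 12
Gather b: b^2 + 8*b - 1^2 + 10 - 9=b^2 + 8*b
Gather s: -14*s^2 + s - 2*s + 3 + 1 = -14*s^2 - s + 4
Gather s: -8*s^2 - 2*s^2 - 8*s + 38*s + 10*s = -10*s^2 + 40*s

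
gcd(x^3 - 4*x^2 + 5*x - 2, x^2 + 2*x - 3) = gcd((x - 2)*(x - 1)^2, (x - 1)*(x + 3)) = x - 1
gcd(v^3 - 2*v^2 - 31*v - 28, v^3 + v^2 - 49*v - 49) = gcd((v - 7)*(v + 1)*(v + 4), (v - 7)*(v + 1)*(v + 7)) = v^2 - 6*v - 7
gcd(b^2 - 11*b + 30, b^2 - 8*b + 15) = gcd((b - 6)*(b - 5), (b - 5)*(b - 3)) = b - 5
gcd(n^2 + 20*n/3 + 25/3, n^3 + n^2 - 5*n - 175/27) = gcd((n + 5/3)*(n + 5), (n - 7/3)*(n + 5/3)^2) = n + 5/3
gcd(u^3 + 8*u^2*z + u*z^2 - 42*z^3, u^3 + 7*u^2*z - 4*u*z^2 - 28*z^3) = -u^2 - 5*u*z + 14*z^2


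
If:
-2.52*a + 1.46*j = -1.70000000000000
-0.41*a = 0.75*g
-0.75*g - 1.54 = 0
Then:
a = 3.76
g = -2.05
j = 5.32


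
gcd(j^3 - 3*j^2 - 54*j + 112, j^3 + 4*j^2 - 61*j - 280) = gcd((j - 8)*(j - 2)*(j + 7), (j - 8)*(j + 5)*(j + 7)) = j^2 - j - 56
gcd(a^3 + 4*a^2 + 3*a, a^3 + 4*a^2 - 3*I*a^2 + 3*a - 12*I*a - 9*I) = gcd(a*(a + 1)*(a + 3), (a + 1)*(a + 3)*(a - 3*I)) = a^2 + 4*a + 3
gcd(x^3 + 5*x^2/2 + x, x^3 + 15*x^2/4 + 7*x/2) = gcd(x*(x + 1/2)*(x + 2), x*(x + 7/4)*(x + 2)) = x^2 + 2*x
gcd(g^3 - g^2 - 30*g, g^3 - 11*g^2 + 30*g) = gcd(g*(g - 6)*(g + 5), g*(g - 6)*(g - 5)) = g^2 - 6*g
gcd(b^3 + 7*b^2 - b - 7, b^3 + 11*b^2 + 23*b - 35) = b^2 + 6*b - 7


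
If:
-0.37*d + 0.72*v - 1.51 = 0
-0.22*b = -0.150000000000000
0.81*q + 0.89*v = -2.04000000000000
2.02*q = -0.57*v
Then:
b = 0.68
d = -10.08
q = 0.87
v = -3.08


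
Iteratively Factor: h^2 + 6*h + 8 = (h + 2)*(h + 4)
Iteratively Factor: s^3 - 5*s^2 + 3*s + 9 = (s - 3)*(s^2 - 2*s - 3) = (s - 3)*(s + 1)*(s - 3)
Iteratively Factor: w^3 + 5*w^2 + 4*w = (w)*(w^2 + 5*w + 4) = w*(w + 4)*(w + 1)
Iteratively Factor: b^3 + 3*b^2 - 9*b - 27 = (b + 3)*(b^2 - 9) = (b - 3)*(b + 3)*(b + 3)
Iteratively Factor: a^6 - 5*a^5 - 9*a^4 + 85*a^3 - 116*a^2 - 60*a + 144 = (a - 2)*(a^5 - 3*a^4 - 15*a^3 + 55*a^2 - 6*a - 72) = (a - 2)*(a + 4)*(a^4 - 7*a^3 + 13*a^2 + 3*a - 18) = (a - 3)*(a - 2)*(a + 4)*(a^3 - 4*a^2 + a + 6) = (a - 3)*(a - 2)^2*(a + 4)*(a^2 - 2*a - 3) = (a - 3)*(a - 2)^2*(a + 1)*(a + 4)*(a - 3)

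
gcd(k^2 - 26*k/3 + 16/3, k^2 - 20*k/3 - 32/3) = k - 8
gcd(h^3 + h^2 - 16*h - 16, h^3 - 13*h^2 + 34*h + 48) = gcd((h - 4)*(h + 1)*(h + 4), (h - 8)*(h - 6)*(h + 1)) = h + 1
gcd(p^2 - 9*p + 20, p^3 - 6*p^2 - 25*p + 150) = p - 5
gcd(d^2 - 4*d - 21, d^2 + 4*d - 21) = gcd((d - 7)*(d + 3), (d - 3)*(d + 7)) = 1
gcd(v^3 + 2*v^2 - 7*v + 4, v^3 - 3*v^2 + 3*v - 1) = v^2 - 2*v + 1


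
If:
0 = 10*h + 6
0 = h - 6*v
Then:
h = -3/5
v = -1/10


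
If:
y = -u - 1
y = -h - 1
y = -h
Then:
No Solution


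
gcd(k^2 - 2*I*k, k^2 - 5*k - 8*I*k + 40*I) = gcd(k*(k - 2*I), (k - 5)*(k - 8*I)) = 1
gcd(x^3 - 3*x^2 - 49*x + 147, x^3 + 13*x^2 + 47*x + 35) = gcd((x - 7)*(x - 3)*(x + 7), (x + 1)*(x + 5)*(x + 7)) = x + 7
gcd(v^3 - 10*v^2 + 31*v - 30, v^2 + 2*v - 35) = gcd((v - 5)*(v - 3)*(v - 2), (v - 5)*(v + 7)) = v - 5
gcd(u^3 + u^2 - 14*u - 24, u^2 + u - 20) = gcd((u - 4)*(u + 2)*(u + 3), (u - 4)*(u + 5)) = u - 4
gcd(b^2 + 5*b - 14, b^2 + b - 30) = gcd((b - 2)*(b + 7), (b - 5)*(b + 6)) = 1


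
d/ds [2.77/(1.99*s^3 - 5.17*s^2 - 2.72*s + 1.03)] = (-16.5369*s^2 + 28.6418*s + 7.5344)/(1.99*s^3 - 5.17*s^2 - 2.72*s + 1.03)^2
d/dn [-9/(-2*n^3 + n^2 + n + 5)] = 9*(-6*n^2 + 2*n + 1)/(-2*n^3 + n^2 + n + 5)^2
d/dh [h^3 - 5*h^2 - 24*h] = 3*h^2 - 10*h - 24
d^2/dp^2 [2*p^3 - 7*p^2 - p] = 12*p - 14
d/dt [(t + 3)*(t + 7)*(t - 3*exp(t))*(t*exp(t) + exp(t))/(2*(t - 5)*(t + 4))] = (t^6 - 6*t^5*exp(t) + 12*t^5 - 63*t^4*exp(t) + 8*t^4 + 6*t^3*exp(t) - 332*t^3 + 1686*t^2*exp(t) - 1353*t^2 + 5292*t*exp(t) - 1660*t + 4317*exp(t) - 420)*exp(t)/(2*(t^4 - 2*t^3 - 39*t^2 + 40*t + 400))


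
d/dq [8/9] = 0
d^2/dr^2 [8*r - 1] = 0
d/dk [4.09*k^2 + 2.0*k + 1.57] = 8.18*k + 2.0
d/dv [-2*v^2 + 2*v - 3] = 2 - 4*v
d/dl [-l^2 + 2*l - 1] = 2 - 2*l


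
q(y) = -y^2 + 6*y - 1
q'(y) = 6 - 2*y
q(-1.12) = -8.97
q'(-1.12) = 8.24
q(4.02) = 6.96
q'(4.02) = -2.04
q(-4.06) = -41.84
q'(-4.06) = 14.12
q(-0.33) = -3.09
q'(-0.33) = 6.66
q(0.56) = 2.05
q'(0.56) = 4.88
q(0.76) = 2.98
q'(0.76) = 4.48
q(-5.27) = -60.39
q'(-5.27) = 16.54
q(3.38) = 7.86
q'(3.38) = -0.76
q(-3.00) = -28.00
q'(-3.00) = 12.00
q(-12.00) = -217.00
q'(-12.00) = 30.00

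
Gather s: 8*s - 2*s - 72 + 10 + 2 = 6*s - 60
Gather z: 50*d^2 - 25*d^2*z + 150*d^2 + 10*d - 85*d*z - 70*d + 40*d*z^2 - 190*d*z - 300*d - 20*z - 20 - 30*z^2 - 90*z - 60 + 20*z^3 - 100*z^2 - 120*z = 200*d^2 - 360*d + 20*z^3 + z^2*(40*d - 130) + z*(-25*d^2 - 275*d - 230) - 80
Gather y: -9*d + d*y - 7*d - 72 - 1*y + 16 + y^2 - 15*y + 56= -16*d + y^2 + y*(d - 16)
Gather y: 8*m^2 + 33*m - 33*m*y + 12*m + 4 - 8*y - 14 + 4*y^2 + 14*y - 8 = 8*m^2 + 45*m + 4*y^2 + y*(6 - 33*m) - 18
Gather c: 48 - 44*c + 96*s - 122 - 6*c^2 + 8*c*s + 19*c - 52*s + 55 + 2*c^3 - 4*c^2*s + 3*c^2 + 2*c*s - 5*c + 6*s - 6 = 2*c^3 + c^2*(-4*s - 3) + c*(10*s - 30) + 50*s - 25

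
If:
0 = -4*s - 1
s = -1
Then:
No Solution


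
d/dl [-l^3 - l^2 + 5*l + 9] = -3*l^2 - 2*l + 5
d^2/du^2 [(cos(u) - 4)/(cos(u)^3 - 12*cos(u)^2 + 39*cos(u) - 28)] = 2*(-2*sin(u)^4 + 19*sin(u)^2 - 43*cos(u) + 3*cos(3*u) + 40)/((cos(u) - 7)^3*(cos(u) - 1)^3)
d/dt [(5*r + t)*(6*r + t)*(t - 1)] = 30*r^2 + 22*r*t - 11*r + 3*t^2 - 2*t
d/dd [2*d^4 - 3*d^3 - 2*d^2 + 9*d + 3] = 8*d^3 - 9*d^2 - 4*d + 9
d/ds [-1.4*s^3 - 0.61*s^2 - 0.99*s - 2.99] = -4.2*s^2 - 1.22*s - 0.99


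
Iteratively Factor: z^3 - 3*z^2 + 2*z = (z - 1)*(z^2 - 2*z) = (z - 2)*(z - 1)*(z)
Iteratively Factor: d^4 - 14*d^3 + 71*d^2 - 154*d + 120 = (d - 3)*(d^3 - 11*d^2 + 38*d - 40) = (d - 4)*(d - 3)*(d^2 - 7*d + 10) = (d - 5)*(d - 4)*(d - 3)*(d - 2)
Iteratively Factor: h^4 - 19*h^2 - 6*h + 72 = (h + 3)*(h^3 - 3*h^2 - 10*h + 24) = (h - 2)*(h + 3)*(h^2 - h - 12) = (h - 4)*(h - 2)*(h + 3)*(h + 3)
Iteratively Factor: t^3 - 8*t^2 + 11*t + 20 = (t - 5)*(t^2 - 3*t - 4) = (t - 5)*(t - 4)*(t + 1)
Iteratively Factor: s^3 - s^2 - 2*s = (s)*(s^2 - s - 2) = s*(s + 1)*(s - 2)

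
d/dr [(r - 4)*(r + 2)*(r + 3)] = 3*r^2 + 2*r - 14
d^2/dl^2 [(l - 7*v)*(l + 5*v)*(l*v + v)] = 2*v*(3*l - 2*v + 1)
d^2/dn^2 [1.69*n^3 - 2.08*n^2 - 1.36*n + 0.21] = 10.14*n - 4.16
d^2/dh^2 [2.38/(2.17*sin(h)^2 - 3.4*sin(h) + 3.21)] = (-44.828728*sin(h)^4 + 52.67892*sin(h)^3 + 106.043756*sin(h)^2 - 131.33316*sin(h) + 21.868868)/(2.17*sin(h)^2 - 3.4*sin(h) + 3.21)^3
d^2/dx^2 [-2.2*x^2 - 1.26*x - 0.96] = -4.40000000000000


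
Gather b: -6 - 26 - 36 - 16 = -84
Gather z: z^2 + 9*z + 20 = z^2 + 9*z + 20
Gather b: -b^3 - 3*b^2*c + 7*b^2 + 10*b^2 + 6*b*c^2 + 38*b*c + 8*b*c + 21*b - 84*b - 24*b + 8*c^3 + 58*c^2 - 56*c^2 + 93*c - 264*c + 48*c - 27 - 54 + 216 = -b^3 + b^2*(17 - 3*c) + b*(6*c^2 + 46*c - 87) + 8*c^3 + 2*c^2 - 123*c + 135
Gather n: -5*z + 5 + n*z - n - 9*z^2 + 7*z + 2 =n*(z - 1) - 9*z^2 + 2*z + 7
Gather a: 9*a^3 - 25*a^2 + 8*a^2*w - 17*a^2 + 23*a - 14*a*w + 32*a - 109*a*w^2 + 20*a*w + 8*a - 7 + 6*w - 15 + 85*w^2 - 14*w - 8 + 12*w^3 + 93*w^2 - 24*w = 9*a^3 + a^2*(8*w - 42) + a*(-109*w^2 + 6*w + 63) + 12*w^3 + 178*w^2 - 32*w - 30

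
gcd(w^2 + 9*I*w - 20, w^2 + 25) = w + 5*I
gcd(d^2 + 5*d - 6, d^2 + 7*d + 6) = d + 6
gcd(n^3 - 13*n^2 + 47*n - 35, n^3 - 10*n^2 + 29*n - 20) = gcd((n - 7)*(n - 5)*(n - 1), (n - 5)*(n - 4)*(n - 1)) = n^2 - 6*n + 5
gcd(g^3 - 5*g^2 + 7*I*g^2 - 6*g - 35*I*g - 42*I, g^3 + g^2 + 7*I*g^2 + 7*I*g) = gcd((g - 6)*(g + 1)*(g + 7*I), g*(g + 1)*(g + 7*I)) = g^2 + g*(1 + 7*I) + 7*I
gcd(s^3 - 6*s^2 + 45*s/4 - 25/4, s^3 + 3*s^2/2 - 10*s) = s - 5/2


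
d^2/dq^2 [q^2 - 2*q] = 2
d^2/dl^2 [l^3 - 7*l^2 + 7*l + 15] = 6*l - 14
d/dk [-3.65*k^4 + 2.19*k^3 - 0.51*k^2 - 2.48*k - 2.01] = -14.6*k^3 + 6.57*k^2 - 1.02*k - 2.48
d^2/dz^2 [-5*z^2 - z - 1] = -10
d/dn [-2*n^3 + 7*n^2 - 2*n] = -6*n^2 + 14*n - 2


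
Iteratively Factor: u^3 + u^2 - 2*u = (u + 2)*(u^2 - u) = (u - 1)*(u + 2)*(u)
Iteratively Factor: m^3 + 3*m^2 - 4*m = (m + 4)*(m^2 - m) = (m - 1)*(m + 4)*(m)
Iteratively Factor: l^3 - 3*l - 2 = (l - 2)*(l^2 + 2*l + 1) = (l - 2)*(l + 1)*(l + 1)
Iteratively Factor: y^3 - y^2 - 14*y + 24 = (y - 3)*(y^2 + 2*y - 8) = (y - 3)*(y + 4)*(y - 2)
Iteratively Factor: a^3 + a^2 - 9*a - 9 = (a - 3)*(a^2 + 4*a + 3) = (a - 3)*(a + 3)*(a + 1)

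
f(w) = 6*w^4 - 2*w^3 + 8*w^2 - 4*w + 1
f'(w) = 24*w^3 - 6*w^2 + 16*w - 4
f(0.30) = 0.51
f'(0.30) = 0.91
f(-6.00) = 8521.00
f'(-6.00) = -5500.00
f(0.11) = 0.66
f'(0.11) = -2.28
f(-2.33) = 255.89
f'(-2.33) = -377.44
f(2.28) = 171.90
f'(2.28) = 285.75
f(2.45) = 225.99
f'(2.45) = 352.13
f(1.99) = 103.05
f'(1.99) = 193.21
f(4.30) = 2023.99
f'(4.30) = 1862.03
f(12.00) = 122065.00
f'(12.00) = 40796.00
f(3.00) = 493.00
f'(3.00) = 638.00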